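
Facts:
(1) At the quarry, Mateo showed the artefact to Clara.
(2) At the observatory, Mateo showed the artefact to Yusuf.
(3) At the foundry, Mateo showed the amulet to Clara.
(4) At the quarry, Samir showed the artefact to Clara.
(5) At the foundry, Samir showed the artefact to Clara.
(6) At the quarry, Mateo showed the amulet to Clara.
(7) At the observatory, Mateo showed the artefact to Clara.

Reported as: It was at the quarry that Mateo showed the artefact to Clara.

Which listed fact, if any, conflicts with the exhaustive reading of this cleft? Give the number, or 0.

7

The cleft puts "at the quarry" in focus and presupposes the open proposition with agent = Mateo, thing = the artefact, recipient = Clara.
The exhaustive reading says no other setting fits that background.
Fact (7) shares the background but with setting = at the observatory; exhaustivity is violated.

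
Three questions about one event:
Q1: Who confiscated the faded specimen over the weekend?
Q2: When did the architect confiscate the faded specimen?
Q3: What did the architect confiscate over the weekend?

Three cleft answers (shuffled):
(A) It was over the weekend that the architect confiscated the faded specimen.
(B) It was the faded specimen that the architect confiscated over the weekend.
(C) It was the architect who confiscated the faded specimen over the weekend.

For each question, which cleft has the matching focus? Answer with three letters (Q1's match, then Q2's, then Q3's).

Q1 asks about the subject (agent); cleft (C) focuses "the architect", which is the subject (agent) — so Q1 → C.
Q2 asks about the time; cleft (A) focuses "over the weekend", which is the time — so Q2 → A.
Q3 asks about the direct object; cleft (B) focuses "the faded specimen", which is the direct object — so Q3 → B.
Mapping: Q1→C, Q2→A, Q3→B.

CAB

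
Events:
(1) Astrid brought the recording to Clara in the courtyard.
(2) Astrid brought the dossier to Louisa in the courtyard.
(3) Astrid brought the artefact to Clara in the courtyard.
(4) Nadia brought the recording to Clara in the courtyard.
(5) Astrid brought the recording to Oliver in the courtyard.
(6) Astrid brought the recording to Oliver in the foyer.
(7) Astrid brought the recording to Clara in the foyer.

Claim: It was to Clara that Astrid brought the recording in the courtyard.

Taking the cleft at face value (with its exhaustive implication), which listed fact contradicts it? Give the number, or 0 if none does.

Focus of the cleft: "Clara" (the recipient). Presupposed background: same agent, thing, setting (Astrid / the recording / in the courtyard).
The exhaustive reading says no other recipient fits that background.
Fact (5) shares the background but with recipient = Oliver; exhaustivity is violated.

5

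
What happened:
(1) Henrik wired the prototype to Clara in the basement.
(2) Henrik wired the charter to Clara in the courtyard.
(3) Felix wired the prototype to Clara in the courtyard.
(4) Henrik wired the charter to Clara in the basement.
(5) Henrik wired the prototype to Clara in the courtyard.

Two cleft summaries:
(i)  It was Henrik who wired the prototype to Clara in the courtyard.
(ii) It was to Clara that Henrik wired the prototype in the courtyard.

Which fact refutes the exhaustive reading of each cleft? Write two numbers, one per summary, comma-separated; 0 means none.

3, 0

Summary (i) focuses "Henrik" (the agent); background thing = the prototype, recipient = Clara, setting = in the courtyard. Fact (3) matches that background with agent = Felix — refutes (i).
Summary (ii) focuses "Clara" (the recipient); background agent = Henrik, thing = the prototype, setting = in the courtyard. No fact matches that background with a different recipient, so 0.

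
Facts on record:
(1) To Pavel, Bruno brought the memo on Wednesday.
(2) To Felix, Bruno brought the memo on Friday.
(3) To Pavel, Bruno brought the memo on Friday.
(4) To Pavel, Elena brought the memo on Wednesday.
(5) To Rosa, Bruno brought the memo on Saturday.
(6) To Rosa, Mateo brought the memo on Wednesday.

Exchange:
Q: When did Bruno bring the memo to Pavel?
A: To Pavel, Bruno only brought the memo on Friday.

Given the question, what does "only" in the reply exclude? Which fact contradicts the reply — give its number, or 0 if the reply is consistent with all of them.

1

Answering "When did ...?" puts focus on the setting — here, "on Friday".
So "only" ranges over settings; the rest (agent = Bruno, thing = the memo, recipient = Pavel) is presupposed.
Fact (1) shares the background with a different setting (on Wednesday) — counterexample.
(Fact (2) would refute a reading with focus on the recipient — but that is not what the question asks.)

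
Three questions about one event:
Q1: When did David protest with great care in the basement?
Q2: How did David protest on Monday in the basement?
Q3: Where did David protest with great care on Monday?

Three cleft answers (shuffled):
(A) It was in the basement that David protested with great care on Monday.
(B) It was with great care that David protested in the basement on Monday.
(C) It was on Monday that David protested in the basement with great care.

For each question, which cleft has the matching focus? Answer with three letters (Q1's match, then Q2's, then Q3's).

Q1 asks about the time; cleft (C) focuses "on Monday", which is the time — so Q1 → C.
Q2 asks about the manner; cleft (B) focuses "with great care", which is the manner — so Q2 → B.
Q3 asks about the location; cleft (A) focuses "in the basement", which is the location — so Q3 → A.
Mapping: Q1→C, Q2→B, Q3→A.

CBA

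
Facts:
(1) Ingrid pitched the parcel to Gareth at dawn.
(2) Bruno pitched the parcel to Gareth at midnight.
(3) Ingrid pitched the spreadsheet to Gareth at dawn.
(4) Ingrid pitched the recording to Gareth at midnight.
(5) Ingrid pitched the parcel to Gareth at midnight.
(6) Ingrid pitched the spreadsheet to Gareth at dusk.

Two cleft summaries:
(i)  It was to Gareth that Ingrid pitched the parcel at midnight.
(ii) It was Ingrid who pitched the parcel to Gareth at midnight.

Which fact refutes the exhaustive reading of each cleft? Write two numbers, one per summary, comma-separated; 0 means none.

0, 2

(i): focus "Gareth". No fact shares agent = Ingrid, thing = the parcel, setting = at midnight with a different recipient. 0.
(ii): focus "Ingrid". Looking for thing = the parcel, recipient = Gareth, setting = at midnight with some other agent — fact (2) has Bruno there. Refuted.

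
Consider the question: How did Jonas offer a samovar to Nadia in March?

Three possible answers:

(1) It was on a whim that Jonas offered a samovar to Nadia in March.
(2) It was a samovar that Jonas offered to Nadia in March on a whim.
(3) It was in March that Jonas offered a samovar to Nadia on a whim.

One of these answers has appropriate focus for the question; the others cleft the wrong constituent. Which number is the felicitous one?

1

The question word "how" targets the manner.
Option (1) clefts "on a whim" — that matches what the question asks about.
Option (2) clefts "a samovar" — the direct object, not what was asked.
Option (3) clefts "in March" — the time, not what was asked.
So the congruent reply is (1).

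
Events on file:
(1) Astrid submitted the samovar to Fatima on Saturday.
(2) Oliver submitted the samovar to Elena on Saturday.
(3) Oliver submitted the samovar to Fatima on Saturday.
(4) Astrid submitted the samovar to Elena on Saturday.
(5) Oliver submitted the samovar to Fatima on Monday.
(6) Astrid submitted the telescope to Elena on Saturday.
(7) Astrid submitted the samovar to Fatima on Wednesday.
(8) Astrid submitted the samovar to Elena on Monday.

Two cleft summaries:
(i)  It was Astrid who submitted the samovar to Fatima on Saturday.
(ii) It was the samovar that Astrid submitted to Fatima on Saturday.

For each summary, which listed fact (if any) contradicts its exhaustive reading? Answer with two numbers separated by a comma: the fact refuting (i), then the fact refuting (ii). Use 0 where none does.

3, 0

Summary (i) focuses "Astrid" (the agent); background same thing, recipient, setting (the samovar / Fatima / on Saturday). Fact (3) matches that background with agent = Oliver — refutes (i).
Summary (ii) focuses "the samovar" (the thing); background same agent, recipient, setting (Astrid / Fatima / on Saturday). No fact matches that background with a different thing, so 0.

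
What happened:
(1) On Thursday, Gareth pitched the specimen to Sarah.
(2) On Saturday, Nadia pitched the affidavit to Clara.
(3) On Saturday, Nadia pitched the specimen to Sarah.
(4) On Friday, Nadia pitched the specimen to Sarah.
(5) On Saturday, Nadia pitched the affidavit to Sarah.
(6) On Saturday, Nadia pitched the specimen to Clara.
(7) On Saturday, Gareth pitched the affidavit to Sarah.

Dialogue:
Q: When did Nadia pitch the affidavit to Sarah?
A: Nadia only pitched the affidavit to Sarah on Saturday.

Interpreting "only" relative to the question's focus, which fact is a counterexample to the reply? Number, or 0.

0

The question "When did ...?" targets the setting, so in the reply the focus falls on "on Saturday".
So "only" ranges over settings; the rest (Nadia as agent and the affidavit as thing and Sarah as recipient) is presupposed.
No listed fact shares that background with another setting. Nothing contradicts the reply.
(Fact (3) would refute a reading with focus on the thing — but that is not what the question asks.)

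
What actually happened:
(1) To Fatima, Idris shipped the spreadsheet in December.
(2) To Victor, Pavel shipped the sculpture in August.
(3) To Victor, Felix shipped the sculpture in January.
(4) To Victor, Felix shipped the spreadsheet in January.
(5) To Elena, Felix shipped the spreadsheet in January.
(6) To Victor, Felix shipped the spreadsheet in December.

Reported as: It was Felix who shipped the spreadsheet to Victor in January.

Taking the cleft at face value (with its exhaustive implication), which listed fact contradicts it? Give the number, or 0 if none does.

0

The cleft puts "Felix" in focus and presupposes the open proposition with same thing, recipient, setting (the spreadsheet / Victor / in January).
Exhaustivity: Felix is the only agent satisfying that background.
No listed fact matches the background with a different agent. Exhaustivity holds.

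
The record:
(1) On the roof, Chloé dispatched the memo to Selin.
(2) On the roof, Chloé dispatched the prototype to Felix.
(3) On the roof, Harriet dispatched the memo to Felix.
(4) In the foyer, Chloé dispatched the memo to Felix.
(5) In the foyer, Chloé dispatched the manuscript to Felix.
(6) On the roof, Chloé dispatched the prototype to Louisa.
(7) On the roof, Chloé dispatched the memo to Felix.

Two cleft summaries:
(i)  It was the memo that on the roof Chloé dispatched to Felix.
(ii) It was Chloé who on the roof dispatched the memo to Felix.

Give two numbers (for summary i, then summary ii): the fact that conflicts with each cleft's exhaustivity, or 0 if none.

Summary (i) focuses "the memo" (the thing); background Chloé as agent and Felix as recipient and on the roof as setting. Fact (2) matches that background with thing = the prototype — refutes (i).
Summary (ii) focuses "Chloé" (the agent); background the memo as thing and Felix as recipient and on the roof as setting. Fact (3) matches that background with agent = Harriet — refutes (ii).

2, 3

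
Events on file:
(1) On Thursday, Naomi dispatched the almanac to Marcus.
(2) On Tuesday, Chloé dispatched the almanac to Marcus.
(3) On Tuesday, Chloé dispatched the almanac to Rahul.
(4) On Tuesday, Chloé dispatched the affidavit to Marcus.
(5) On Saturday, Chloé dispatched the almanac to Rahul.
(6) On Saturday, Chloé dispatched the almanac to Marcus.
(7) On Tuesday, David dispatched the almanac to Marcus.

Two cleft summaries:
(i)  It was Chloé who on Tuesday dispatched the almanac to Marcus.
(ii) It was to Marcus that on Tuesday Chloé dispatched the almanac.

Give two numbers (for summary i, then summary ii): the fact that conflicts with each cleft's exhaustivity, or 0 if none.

Summary (i) focuses "Chloé" (the agent); background thing = the almanac, recipient = Marcus, setting = on Tuesday. Fact (7) matches that background with agent = David — refutes (i).
Summary (ii) focuses "Marcus" (the recipient); background agent = Chloé, thing = the almanac, setting = on Tuesday. Fact (3) matches that background with recipient = Rahul — refutes (ii).

7, 3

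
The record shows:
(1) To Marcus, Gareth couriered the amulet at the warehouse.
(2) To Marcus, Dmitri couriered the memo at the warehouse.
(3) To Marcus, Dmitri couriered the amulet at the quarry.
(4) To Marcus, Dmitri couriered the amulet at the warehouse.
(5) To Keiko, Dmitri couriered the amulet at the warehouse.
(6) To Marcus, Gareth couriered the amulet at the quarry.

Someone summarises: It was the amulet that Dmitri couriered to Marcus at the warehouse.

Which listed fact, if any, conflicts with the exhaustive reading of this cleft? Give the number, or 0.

The cleft puts "the amulet" in focus and presupposes the open proposition with agent = Dmitri, recipient = Marcus, setting = at the warehouse.
The exhaustive reading says no other thing fits that background.
But fact (2) also has agent = Dmitri, recipient = Marcus, setting = at the warehouse, with thing = the memo — so the exhaustive reading fails.

2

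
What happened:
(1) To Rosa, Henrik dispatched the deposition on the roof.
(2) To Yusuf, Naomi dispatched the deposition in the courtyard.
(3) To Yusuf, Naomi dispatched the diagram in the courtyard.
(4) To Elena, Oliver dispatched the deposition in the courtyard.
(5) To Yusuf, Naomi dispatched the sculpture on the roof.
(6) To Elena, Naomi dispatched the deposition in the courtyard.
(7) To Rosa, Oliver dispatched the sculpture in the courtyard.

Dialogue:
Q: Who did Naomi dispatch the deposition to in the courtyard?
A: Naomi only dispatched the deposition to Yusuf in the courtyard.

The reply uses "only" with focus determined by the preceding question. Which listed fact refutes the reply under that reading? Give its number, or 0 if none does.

The question "Who did ... to ...?" targets the recipient, so in the reply the focus falls on "Yusuf".
"Only" then excludes alternative recipients while the background — agent = Naomi, thing = the deposition, setting = in the courtyard — is held fixed.
Fact (6) keeps agent = Naomi, thing = the deposition, setting = in the courtyard but has recipient = Elena; that refutes the reply.
(Fact (3) would refute a reading with focus on the thing — but that is not what the question asks.)

6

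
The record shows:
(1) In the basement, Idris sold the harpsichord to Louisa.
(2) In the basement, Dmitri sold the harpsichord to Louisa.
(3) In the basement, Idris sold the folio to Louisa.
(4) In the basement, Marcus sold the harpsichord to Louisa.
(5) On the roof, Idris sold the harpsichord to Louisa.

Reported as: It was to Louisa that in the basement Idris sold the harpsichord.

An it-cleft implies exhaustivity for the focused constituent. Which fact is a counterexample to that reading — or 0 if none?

0

The cleft puts "Louisa" in focus and presupposes the open proposition with same agent, thing, setting (Idris / the harpsichord / in the basement).
Exhaustivity: Louisa is the only recipient satisfying that background.
No listed fact matches the background with a different recipient. Exhaustivity holds.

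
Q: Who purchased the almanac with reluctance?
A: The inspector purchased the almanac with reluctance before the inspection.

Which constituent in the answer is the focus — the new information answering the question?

The wh-word "who" asks about the subject (agent).
In the answer, "the almanac" and "with reluctance" are given — repeated from the question.
"before the inspection" is also new, but it specifies the time, which is not what the question asks about — so it is not the focus.
The constituent filling the subject (agent) gap is "the inspector"; that is the focus.

the inspector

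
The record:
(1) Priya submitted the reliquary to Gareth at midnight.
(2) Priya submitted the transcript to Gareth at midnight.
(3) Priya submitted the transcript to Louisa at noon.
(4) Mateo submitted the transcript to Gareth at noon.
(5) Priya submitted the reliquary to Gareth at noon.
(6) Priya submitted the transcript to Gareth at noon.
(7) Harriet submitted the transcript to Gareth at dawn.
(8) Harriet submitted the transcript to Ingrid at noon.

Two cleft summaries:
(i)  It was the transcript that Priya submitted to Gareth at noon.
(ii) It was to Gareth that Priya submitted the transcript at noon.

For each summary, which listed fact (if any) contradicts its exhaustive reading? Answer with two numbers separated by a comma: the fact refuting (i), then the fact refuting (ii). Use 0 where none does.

(i): focus "the transcript". Looking for Priya as agent and Gareth as recipient and at noon as setting with some other thing — fact (5) has the reliquary there. Refuted.
(ii): focus "Gareth". Looking for Priya as agent and the transcript as thing and at noon as setting with some other recipient — fact (3) has Louisa there. Refuted.

5, 3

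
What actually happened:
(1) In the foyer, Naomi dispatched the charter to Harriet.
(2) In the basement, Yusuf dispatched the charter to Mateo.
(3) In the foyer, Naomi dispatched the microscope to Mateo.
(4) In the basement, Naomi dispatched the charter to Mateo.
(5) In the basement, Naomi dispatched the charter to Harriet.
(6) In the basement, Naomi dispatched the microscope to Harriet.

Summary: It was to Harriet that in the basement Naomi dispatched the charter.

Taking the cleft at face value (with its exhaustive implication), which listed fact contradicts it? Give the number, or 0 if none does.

Focus of the cleft: "Harriet" (the recipient). Presupposed background: same agent, thing, setting (Naomi / the charter / in the basement).
Exhaustivity: Harriet is the only recipient satisfying that background.
But fact (4) also has same agent, thing, setting (Naomi / the charter / in the basement), with recipient = Mateo — so the exhaustive reading fails.

4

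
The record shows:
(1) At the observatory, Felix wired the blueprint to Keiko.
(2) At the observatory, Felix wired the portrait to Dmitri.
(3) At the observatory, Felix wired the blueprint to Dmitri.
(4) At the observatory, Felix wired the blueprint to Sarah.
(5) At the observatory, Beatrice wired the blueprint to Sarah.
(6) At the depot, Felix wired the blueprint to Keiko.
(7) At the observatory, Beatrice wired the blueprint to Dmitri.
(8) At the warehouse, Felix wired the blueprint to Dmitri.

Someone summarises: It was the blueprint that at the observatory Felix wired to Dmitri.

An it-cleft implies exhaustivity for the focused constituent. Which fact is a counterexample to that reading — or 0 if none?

2

Focus of the cleft: "the blueprint" (the thing). Presupposed background: same agent, recipient, setting (Felix / Dmitri / at the observatory).
Exhaustivity: the blueprint is the only thing satisfying that background.
But fact (2) also has same agent, recipient, setting (Felix / Dmitri / at the observatory), with thing = the portrait — so the exhaustive reading fails.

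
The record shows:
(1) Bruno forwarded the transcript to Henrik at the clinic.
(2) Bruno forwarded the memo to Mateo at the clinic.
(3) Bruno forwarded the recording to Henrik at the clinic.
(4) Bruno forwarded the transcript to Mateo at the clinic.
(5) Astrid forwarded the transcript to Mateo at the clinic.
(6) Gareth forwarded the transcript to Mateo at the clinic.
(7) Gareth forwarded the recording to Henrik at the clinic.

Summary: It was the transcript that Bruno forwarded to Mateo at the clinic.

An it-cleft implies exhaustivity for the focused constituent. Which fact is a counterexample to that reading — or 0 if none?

Focus of the cleft: "the transcript" (the thing). Presupposed background: Bruno as agent and Mateo as recipient and at the clinic as setting.
Exhaustivity: the transcript is the only thing satisfying that background.
Fact (2) shares the background but with thing = the memo; exhaustivity is violated.

2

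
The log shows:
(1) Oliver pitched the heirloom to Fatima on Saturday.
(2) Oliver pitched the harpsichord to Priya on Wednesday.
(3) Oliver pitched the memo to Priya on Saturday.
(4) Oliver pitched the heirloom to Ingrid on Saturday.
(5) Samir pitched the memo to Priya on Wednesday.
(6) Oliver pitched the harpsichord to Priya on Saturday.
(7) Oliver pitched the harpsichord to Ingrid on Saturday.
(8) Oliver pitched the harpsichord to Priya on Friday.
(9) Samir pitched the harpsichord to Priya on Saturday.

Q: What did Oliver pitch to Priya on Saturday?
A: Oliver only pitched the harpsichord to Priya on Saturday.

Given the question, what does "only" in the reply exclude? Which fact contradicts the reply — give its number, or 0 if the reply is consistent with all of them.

Answering "What did ...?" puts focus on the thing — here, "the harpsichord".
"Only" then excludes alternative things while the background — agent = Oliver, recipient = Priya, setting = on Saturday — is held fixed.
Fact (3) keeps agent = Oliver, recipient = Priya, setting = on Saturday but has thing = the memo; that refutes the reply.
(Fact (7) would refute a reading with focus on the recipient — but that is not what the question asks.)

3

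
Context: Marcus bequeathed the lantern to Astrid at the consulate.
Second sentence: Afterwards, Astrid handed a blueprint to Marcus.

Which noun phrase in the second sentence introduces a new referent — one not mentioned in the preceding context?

a blueprint

"Astrid" and "Marcus" in the second sentence are given — already mentioned in the context.
"a blueprint" has no antecedent in the context; it is discourse-new (the indefinite article also signals a new referent).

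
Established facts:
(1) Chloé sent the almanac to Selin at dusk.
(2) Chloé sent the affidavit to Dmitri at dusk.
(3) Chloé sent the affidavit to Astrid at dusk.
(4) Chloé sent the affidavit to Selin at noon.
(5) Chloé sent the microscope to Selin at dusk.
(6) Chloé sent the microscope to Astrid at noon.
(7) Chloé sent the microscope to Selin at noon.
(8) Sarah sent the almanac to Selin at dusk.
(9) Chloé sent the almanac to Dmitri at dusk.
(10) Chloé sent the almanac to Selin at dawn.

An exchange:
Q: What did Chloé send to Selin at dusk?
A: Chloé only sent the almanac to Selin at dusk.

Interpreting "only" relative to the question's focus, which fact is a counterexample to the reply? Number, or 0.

The question "What did ...?" targets the thing, so in the reply the focus falls on "the almanac".
"Only" then excludes alternative things while the background — same agent, recipient, setting (Chloé / Selin / at dusk) — is held fixed.
Fact (5) keeps same agent, recipient, setting (Chloé / Selin / at dusk) but has thing = the microscope; that refutes the reply.
(Fact (9) would refute a reading with focus on the recipient — but that is not what the question asks.)

5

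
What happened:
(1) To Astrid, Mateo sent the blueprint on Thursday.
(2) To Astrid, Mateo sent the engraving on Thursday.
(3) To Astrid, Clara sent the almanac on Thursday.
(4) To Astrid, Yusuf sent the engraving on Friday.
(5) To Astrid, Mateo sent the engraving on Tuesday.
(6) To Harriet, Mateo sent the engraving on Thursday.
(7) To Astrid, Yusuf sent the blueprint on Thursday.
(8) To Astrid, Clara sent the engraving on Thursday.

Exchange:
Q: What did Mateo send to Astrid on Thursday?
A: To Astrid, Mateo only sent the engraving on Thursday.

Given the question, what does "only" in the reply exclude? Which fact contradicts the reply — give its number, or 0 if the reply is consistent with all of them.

1

The question "What did ...?" targets the thing, so in the reply the focus falls on "the engraving".
So "only" ranges over things; the rest (same agent, recipient, setting (Mateo / Astrid / on Thursday)) is presupposed.
Fact (1) shares the background with a different thing (the blueprint) — counterexample.
(Fact (6) would refute a reading with focus on the recipient — but that is not what the question asks.)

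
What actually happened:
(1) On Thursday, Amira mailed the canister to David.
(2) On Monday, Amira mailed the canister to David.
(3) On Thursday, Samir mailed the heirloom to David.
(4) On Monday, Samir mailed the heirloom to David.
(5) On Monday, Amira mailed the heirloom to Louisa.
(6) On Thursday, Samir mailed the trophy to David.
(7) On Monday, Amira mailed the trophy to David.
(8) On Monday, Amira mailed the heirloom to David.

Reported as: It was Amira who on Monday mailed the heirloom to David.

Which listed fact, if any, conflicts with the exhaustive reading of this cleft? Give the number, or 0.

4

The cleft puts "Amira" in focus and presupposes the open proposition with thing = the heirloom, recipient = David, setting = on Monday.
The exhaustive reading says no other agent fits that background.
But fact (4) also has thing = the heirloom, recipient = David, setting = on Monday, with agent = Samir — so the exhaustive reading fails.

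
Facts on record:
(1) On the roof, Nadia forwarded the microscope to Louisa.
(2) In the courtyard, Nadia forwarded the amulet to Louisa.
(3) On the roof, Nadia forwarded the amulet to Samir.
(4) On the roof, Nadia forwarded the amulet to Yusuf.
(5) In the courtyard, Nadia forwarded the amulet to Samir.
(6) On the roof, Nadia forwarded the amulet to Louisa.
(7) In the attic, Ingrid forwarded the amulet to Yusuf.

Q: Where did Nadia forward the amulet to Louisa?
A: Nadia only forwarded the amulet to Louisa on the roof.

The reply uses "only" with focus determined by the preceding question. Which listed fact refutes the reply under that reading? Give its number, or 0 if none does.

2

The question "Where did ...?" targets the setting, so in the reply the focus falls on "on the roof".
So "only" ranges over settings; the rest (agent = Nadia, thing = the amulet, recipient = Louisa) is presupposed.
Fact (2) shares the background with a different setting (in the courtyard) — counterexample.
(Fact (1) would refute a reading with focus on the thing — but that is not what the question asks.)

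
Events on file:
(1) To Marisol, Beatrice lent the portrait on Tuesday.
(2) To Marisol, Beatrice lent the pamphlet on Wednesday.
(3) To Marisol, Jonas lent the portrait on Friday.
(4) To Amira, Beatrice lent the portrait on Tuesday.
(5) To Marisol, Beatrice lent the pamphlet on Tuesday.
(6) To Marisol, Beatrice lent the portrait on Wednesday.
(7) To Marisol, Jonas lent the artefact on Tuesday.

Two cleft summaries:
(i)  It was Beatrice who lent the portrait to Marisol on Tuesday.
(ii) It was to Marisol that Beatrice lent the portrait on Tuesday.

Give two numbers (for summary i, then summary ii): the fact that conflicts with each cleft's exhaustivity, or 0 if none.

Summary (i) focuses "Beatrice" (the agent); background thing = the portrait, recipient = Marisol, setting = on Tuesday. No fact matches that background with a different agent, so 0.
Summary (ii) focuses "Marisol" (the recipient); background agent = Beatrice, thing = the portrait, setting = on Tuesday. Fact (4) matches that background with recipient = Amira — refutes (ii).

0, 4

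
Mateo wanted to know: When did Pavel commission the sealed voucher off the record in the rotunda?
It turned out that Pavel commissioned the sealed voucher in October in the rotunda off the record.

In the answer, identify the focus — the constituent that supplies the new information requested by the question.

The wh-word "when" asks about the time.
In the answer, "Pavel", "the sealed voucher", "off the record" and "in the rotunda" are given — repeated from the question.
The constituent filling the time gap is "in October"; that is the focus and would carry nuclear stress.

in October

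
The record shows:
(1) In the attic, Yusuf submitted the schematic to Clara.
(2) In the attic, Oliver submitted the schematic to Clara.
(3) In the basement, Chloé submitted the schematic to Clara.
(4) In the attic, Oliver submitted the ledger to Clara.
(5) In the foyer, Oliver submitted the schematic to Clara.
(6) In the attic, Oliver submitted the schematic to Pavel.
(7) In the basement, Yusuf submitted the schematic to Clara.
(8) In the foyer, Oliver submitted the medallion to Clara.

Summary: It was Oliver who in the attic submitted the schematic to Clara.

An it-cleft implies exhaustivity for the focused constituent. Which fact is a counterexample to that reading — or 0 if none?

The cleft puts "Oliver" in focus and presupposes the open proposition with the schematic as thing and Clara as recipient and in the attic as setting.
Exhaustivity: Oliver is the only agent satisfying that background.
Fact (1) shares the background but with agent = Yusuf; exhaustivity is violated.

1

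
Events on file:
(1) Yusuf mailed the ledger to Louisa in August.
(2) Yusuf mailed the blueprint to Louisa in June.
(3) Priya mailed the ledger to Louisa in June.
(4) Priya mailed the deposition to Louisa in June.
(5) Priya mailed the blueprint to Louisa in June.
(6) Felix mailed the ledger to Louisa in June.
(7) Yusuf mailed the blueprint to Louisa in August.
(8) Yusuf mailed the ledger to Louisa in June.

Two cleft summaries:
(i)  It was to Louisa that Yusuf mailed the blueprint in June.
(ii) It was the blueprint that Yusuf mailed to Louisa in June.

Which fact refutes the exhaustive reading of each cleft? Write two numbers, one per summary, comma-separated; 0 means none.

0, 8

(i): focus "Louisa". No fact shares agent = Yusuf, thing = the blueprint, setting = in June with a different recipient. 0.
(ii): focus "the blueprint". Looking for agent = Yusuf, recipient = Louisa, setting = in June with some other thing — fact (8) has the ledger there. Refuted.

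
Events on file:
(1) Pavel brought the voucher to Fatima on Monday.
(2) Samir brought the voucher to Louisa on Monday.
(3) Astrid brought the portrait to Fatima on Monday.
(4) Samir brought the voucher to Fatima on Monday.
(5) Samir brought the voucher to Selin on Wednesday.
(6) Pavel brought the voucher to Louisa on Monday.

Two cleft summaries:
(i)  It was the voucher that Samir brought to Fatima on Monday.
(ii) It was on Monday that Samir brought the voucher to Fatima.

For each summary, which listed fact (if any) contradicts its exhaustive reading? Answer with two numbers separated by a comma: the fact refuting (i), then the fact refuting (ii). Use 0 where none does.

0, 0

Summary (i) focuses "the voucher" (the thing); background agent = Samir, recipient = Fatima, setting = on Monday. No fact matches that background with a different thing, so 0.
Summary (ii) focuses "on Monday" (the setting); background agent = Samir, thing = the voucher, recipient = Fatima. No fact matches that background with a different setting, so 0.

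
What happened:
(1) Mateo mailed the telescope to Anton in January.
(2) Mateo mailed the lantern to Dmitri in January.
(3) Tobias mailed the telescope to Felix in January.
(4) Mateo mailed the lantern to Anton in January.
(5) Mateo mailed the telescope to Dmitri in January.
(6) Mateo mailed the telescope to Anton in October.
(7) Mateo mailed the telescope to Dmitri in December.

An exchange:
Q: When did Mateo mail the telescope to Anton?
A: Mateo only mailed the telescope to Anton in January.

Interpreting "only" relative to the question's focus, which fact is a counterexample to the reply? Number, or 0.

6

Answering "When did ...?" puts focus on the setting — here, "in January".
"Only" then excludes alternative settings while the background — agent = Mateo, thing = the telescope, recipient = Anton — is held fixed.
Fact (6) shares the background with a different setting (in October) — counterexample.
(Fact (5) would refute a reading with focus on the recipient — but that is not what the question asks.)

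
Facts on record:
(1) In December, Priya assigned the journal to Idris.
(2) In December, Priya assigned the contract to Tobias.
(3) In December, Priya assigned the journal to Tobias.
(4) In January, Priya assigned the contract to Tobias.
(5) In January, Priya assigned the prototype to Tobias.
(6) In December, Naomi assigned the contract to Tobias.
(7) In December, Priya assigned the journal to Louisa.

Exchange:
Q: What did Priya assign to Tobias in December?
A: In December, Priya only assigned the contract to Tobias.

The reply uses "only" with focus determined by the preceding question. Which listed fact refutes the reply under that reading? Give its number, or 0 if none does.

The question "What did ...?" targets the thing, so in the reply the focus falls on "the contract".
"Only" then excludes alternative things while the background — Priya as agent and Tobias as recipient and in December as setting — is held fixed.
Fact (3) keeps Priya as agent and Tobias as recipient and in December as setting but has thing = the journal; that refutes the reply.
(Fact (4) would refute a reading with focus on the setting — but that is not what the question asks.)

3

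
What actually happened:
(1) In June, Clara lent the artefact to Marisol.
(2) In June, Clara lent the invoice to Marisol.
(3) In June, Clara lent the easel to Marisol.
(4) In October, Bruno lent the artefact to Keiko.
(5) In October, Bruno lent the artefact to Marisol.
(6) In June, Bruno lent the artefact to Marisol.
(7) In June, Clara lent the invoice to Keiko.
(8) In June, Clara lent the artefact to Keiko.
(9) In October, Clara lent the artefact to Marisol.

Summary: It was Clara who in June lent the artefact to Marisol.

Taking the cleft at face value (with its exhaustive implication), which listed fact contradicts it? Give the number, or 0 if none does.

6

Focus of the cleft: "Clara" (the agent). Presupposed background: the artefact as thing and Marisol as recipient and in June as setting.
The exhaustive reading says no other agent fits that background.
Fact (6) shares the background but with agent = Bruno; exhaustivity is violated.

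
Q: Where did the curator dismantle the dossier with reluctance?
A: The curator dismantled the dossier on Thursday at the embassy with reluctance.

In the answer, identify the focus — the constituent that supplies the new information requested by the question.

The wh-word "where" asks about the location.
In the answer, "the curator", "the dossier" and "with reluctance" are given — repeated from the question.
"on Thursday" is also new, but it specifies the time, which is not what the question asks about — so it is not the focus.
The constituent filling the location gap is "at the embassy"; that is the focus.

at the embassy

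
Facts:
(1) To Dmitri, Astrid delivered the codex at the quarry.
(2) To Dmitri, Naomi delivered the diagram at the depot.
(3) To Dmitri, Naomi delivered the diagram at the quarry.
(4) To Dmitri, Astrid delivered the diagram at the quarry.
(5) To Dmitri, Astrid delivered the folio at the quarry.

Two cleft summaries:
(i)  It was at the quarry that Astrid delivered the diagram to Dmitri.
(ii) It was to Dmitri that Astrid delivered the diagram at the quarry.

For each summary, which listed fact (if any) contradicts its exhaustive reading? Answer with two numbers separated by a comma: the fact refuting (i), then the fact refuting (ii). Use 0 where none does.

0, 0

Summary (i) focuses "at the quarry" (the setting); background agent = Astrid, thing = the diagram, recipient = Dmitri. No fact matches that background with a different setting, so 0.
Summary (ii) focuses "Dmitri" (the recipient); background agent = Astrid, thing = the diagram, setting = at the quarry. No fact matches that background with a different recipient, so 0.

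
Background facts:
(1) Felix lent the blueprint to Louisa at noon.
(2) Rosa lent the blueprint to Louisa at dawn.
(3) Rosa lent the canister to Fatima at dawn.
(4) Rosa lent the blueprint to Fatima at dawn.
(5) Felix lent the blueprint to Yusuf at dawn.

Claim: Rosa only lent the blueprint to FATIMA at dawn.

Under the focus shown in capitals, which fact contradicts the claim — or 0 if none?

The capitals mark "Fatima" as focus. So "only" rules out other recipients, with the rest (Rosa as agent and the blueprint as thing and at dawn as setting) as background.
Fact (2) matches on Rosa as agent and the blueprint as thing and at dawn as setting, but has recipient = Louisa instead. That refutes the claim.

2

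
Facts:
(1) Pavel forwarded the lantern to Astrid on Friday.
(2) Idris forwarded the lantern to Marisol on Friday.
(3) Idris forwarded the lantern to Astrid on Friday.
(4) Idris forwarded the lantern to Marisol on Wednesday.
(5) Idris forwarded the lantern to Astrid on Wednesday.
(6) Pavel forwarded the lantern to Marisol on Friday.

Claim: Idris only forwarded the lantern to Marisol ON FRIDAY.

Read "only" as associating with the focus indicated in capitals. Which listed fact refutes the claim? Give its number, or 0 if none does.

4

Focus (in capitals) is "on Friday" — the setting. "Only" excludes alternative settings while holding fixed same agent, thing, recipient (Idris / the lantern / Marisol).
Fact (4) shares the background but differs in setting (on Wednesday) — a counterexample.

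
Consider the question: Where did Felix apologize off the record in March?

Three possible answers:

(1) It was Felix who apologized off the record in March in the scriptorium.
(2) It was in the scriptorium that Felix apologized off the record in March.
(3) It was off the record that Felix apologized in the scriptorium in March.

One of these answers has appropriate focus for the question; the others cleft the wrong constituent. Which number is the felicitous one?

The question word "where" targets the location.
Option (1) clefts "Felix" — the subject (agent), not what was asked.
Option (2) clefts "in the scriptorium" — that matches what the question asks about.
Option (3) clefts "off the record" — the manner, not what was asked.
So the congruent reply is (2).

2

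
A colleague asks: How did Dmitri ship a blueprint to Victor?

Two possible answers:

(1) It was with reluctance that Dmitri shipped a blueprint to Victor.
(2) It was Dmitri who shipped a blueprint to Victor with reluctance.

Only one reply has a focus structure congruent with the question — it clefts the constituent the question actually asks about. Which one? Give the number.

The question word "how" targets the manner.
Option (1) clefts "with reluctance" — that matches what the question asks about.
Option (2) clefts "Dmitri" — the subject (agent), not what was asked.
So the congruent reply is (1).

1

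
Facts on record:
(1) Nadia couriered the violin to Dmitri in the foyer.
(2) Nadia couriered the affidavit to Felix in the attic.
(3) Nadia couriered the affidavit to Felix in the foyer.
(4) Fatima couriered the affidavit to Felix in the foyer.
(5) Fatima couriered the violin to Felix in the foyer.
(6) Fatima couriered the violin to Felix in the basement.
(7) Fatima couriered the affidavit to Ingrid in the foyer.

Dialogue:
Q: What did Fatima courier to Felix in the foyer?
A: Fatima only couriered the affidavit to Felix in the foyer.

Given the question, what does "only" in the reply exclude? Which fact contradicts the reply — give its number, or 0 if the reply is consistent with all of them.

5

Answering "What did ...?" puts focus on the thing — here, "the affidavit".
"Only" then excludes alternative things while the background — agent = Fatima, recipient = Felix, setting = in the foyer — is held fixed.
Fact (5) keeps agent = Fatima, recipient = Felix, setting = in the foyer but has thing = the violin; that refutes the reply.
(Fact (7) would refute a reading with focus on the recipient — but that is not what the question asks.)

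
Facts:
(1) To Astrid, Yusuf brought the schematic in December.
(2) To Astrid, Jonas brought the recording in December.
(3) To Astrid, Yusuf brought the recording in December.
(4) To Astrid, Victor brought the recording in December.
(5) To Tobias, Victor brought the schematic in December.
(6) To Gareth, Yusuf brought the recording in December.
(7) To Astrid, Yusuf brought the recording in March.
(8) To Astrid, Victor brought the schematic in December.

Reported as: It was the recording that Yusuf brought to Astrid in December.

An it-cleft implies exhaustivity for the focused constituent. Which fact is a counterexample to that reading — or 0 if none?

1

The cleft puts "the recording" in focus and presupposes the open proposition with agent = Yusuf, recipient = Astrid, setting = in December.
Exhaustivity: the recording is the only thing satisfying that background.
Fact (1) shares the background but with thing = the schematic; exhaustivity is violated.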